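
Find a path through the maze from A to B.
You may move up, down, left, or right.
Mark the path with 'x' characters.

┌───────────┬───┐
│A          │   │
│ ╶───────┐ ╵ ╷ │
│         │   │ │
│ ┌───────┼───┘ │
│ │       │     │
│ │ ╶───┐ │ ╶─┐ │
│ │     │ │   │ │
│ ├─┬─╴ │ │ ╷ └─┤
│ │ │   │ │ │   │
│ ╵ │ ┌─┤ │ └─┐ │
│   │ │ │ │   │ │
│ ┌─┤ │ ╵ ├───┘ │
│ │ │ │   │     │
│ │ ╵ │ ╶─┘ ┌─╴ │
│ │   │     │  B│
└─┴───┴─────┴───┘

Finding the shortest path through the maze:
Path length: 20 steps
Directions: right → right → right → right → right → down → right → up → right → down → down → left → left → down → right → down → right → down → down → down

Solution:

┌───────────┬───┐
│A x x x x x│x x│
│ ╶───────┐ ╵ ╷ │
│         │x x│x│
│ ┌───────┼───┘ │
│ │       │x x x│
│ │ ╶───┐ │ ╶─┐ │
│ │     │ │x x│ │
│ ├─┬─╴ │ │ ╷ └─┤
│ │ │   │ │ │x x│
│ ╵ │ ┌─┤ │ └─┐ │
│   │ │ │ │   │x│
│ ┌─┤ │ ╵ ├───┘ │
│ │ │ │   │    x│
│ │ ╵ │ ╶─┘ ┌─╴ │
│ │   │     │  B│
└─┴───┴─────┴───┘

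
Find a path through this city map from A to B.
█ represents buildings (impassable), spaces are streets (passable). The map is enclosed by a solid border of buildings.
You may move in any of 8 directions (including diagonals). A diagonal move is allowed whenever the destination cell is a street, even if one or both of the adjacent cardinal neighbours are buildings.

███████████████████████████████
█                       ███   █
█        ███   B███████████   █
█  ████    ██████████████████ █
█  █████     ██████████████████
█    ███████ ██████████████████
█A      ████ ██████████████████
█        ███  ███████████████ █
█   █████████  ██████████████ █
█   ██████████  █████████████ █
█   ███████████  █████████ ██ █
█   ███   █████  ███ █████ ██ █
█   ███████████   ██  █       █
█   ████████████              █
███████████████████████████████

Finding the shortest path from A to B:
Movement: 8-directional
Path length: 16 steps
Directions: up → up → up-right → up-right → right → right → right → right → right → up-right → right → right → right → right → right → down-right

Solution:

███████████████████████████████
█        →→→→→↘         ███   █
█  →→→→→↗███   B███████████   █
█ ↗████    ██████████████████ █
█↗ █████     ██████████████████
█↑   ███████ ██████████████████
█A      ████ ██████████████████
█        ███  ███████████████ █
█   █████████  ██████████████ █
█   ██████████  █████████████ █
█   ███████████  █████████ ██ █
█   ███   █████  ███ █████ ██ █
█   ███████████   ██  █       █
█   ████████████              █
███████████████████████████████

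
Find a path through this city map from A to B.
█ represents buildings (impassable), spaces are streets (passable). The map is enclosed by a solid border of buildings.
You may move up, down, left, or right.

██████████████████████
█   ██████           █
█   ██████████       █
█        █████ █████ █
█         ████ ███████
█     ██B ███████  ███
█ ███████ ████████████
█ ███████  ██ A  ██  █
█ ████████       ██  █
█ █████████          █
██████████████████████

Finding the shortest path from A to B:
Movement: cardinal only
Path length: 10 steps
Directions: down → left → left → left → left → up → left → up → up → left

Solution:

██████████████████████
█   ██████           █
█   ██████████       █
█        █████ █████ █
█         ████ ███████
█     ██B↰███████  ███
█ ███████↑████████████
█ ███████↑↰██ A  ██  █
█ ████████↑←←←↲  ██  █
█ █████████          █
██████████████████████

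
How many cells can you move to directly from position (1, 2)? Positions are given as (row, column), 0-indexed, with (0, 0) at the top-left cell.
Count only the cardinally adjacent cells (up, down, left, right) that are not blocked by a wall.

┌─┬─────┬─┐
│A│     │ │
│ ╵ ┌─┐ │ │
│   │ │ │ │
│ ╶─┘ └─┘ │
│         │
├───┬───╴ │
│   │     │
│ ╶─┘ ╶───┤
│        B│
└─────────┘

Checking passable neighbors of (1, 2):
Neighbors: (2, 2)
Count: 1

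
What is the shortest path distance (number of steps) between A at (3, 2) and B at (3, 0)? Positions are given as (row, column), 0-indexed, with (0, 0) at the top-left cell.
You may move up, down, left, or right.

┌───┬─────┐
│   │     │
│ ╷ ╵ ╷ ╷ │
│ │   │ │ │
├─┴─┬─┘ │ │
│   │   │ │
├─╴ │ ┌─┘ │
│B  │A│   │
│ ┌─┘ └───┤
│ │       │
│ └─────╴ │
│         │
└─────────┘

Finding path from (3, 2) to (3, 0):
Path: (3,2) → (4,2) → (4,3) → (4,4) → (5,4) → (5,3) → (5,2) → (5,1) → (5,0) → (4,0) → (3,0)
Distance: 10 steps

Solution:

┌───┬─────┐
│   │     │
│ ╷ ╵ ╷ ╷ │
│ │   │ │ │
├─┴─┬─┘ │ │
│   │   │ │
├─╴ │ ┌─┘ │
│B  │A│   │
│ ┌─┘ └───┤
│↑│  ↳ → ↓│
│ └─────╴ │
│↑ ← ← ← ↲│
└─────────┘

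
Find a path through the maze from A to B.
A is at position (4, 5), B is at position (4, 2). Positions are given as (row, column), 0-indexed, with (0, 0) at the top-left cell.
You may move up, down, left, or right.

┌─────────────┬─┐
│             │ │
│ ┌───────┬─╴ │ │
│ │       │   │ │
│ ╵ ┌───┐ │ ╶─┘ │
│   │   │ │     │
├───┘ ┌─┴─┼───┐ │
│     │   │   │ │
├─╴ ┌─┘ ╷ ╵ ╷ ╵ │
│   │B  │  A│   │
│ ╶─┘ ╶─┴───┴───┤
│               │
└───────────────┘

Finding the shortest path from (4, 5) to (4, 2):
Path length: 5 steps
Directions: left → up → left → down → left

Solution:

┌─────────────┬─┐
│             │ │
│ ┌───────┬─╴ │ │
│ │       │   │ │
│ ╵ ┌───┐ │ ╶─┘ │
│   │   │ │     │
├───┘ ┌─┴─┼───┐ │
│     │↓ ↰│   │ │
├─╴ ┌─┘ ╷ ╵ ╷ ╵ │
│   │B ↲│↑ A│   │
│ ╶─┘ ╶─┴───┴───┤
│               │
└───────────────┘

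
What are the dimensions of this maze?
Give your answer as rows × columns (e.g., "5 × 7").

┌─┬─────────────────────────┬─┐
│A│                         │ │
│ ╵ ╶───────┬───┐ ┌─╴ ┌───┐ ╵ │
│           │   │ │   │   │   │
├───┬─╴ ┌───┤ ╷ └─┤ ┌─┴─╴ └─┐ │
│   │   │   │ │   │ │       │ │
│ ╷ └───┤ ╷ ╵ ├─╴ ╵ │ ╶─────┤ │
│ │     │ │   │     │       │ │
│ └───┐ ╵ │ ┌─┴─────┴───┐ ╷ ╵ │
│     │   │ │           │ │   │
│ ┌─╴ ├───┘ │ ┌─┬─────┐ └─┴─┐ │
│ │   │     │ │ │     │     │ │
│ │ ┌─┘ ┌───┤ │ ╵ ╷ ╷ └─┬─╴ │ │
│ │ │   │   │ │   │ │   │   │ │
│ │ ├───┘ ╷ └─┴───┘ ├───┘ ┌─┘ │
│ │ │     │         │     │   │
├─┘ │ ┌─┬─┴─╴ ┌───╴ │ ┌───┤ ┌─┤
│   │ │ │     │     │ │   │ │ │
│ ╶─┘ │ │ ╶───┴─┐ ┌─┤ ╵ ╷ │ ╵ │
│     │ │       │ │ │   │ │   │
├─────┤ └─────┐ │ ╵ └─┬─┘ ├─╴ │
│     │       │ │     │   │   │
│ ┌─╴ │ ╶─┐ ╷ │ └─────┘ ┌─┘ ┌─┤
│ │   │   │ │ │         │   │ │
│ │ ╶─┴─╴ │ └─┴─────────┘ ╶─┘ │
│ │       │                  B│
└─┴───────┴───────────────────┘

Counting the maze dimensions:
Rows (vertical): 13
Columns (horizontal): 15
Dimensions: 13 × 15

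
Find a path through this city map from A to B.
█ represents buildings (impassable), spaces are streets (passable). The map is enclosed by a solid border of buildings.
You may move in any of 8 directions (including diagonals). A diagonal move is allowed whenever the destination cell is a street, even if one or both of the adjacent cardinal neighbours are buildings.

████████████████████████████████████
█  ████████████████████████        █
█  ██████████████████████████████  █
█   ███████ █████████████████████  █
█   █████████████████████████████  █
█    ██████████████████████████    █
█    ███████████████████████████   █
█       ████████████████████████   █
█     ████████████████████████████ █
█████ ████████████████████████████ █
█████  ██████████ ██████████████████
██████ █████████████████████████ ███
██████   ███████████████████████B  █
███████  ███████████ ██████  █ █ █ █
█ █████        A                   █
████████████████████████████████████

Finding the shortest path from A to B:
Movement: 8-directional
Path length: 18 steps
Directions: right → right → right → right → right → right → right → right → right → right → right → right → right → right → right → right → up-right → up

Solution:

████████████████████████████████████
█  ████████████████████████        █
█  ██████████████████████████████  █
█   ███████ █████████████████████  █
█   █████████████████████████████  █
█    ██████████████████████████    █
█    ███████████████████████████   █
█       ████████████████████████   █
█     ████████████████████████████ █
█████ ████████████████████████████ █
█████  ██████████ ██████████████████
██████ █████████████████████████ ███
██████   ███████████████████████B  █
███████  ███████████ ██████  █ █↑█ █
█ █████        A→→→→→→→→→→→→→→→↗   █
████████████████████████████████████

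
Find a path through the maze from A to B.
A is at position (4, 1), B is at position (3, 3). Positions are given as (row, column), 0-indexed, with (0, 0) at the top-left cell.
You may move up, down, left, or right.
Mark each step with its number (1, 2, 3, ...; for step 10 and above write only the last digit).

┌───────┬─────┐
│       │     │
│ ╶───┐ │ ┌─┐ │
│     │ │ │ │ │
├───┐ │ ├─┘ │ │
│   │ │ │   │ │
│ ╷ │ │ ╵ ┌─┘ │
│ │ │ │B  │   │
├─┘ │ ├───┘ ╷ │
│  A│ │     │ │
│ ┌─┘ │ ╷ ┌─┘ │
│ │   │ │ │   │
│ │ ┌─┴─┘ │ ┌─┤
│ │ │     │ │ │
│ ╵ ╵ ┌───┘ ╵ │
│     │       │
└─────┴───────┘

Finding the shortest path from (4, 1) to (3, 3):
Path length: 21 steps
Directions: left → down → down → down → right → up → up → right → up → up → up → up → left → left → up → right → right → right → down → down → down

Solution:

┌───────┬─────┐
│5 6 7 8│     │
│ ╶───┐ │ ┌─┐ │
│4 3 2│9│ │ │ │
├───┐ │ ├─┘ │ │
│   │1│0│   │ │
│ ╷ │ │ ╵ ┌─┘ │
│ │ │0│B  │   │
├─┘ │ ├───┘ ╷ │
│1 A│9│     │ │
│ ┌─┘ │ ╷ ┌─┘ │
│2│7 8│ │ │   │
│ │ ┌─┴─┘ │ ┌─┤
│3│6│     │ │ │
│ ╵ ╵ ┌───┘ ╵ │
│4 5  │       │
└─────┴───────┘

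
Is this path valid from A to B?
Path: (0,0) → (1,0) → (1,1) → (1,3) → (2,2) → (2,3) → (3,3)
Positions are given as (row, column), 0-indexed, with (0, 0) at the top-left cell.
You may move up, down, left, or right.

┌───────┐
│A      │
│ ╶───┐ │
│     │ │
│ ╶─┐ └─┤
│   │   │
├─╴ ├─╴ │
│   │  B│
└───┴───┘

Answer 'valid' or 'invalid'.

Checking path validity:
Result: Invalid move at step 3: cannot move from (1, 1) to (1, 3).

invalid

Correct solution:

┌───────┐
│A      │
│ ╶───┐ │
│↳ → ↓│ │
│ ╶─┐ └─┤
│   │↳ ↓│
├─╴ ├─╴ │
│   │  B│
└───┴───┘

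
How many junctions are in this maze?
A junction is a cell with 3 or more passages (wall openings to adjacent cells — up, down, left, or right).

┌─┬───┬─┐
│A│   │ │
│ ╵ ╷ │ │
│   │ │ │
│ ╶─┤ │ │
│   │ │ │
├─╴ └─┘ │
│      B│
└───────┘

Checking each cell for number of passages:

Junctions found (3+ passages):
  (1, 0): 3 passages
  (3, 1): 3 passages
Total junctions: 2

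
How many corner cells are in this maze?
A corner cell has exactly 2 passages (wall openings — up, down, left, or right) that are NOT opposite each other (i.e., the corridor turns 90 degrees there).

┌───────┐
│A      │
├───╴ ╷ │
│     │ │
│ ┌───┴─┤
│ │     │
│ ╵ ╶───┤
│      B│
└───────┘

Counting corner cells (2 non-opposite passages):
Total corners: 5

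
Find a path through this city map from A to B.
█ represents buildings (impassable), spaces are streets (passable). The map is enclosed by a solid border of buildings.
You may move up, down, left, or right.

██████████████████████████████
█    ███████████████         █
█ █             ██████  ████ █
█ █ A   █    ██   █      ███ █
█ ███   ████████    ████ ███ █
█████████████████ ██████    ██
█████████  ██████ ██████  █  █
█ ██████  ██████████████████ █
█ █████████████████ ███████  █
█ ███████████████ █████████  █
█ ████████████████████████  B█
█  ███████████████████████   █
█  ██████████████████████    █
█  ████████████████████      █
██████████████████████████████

Finding the shortest path from A to B:
Movement: cardinal only
Path length: 35 steps
Directions: up → right → right → right → right → right → right → right → right → right → right → right → down → right → down → right → right → right → up → right → right → right → right → right → down → down → right → right → right → down → right → down → down → down → down

Solution:

██████████████████████████████
█    ███████████████         █
█ █ ↱→→→→→→→→→→↓██████  ████ █
█ █ A   █    ██↳↓ █↱→→→→↓███ █
█ ███   ████████↳→→↑████↓███ █
█████████████████ ██████↳→→↓██
█████████  ██████ ██████  █↳↓█
█ ██████  ██████████████████↓█
█ █████████████████ ███████ ↓█
█ ███████████████ █████████ ↓█
█ ████████████████████████  B█
█  ███████████████████████   █
█  ██████████████████████    █
█  ████████████████████      █
██████████████████████████████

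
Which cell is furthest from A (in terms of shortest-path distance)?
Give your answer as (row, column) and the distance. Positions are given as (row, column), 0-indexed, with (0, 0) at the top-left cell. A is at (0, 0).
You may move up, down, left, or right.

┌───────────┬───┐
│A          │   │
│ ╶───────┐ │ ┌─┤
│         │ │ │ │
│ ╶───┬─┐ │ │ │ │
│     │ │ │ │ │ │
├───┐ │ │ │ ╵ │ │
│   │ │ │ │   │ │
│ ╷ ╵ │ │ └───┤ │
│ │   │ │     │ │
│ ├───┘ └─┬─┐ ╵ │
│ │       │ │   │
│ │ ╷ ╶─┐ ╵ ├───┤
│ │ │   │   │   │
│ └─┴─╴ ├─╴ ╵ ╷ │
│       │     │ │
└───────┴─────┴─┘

Computing BFS distances from A to all cells:
Furthest cell: (7, 7)
Distance: 28 steps

Path from A to the furthest cell:

┌───────────┬───┐
│A          │   │
│ ╶───────┐ │ ┌─┤
│↓        │ │ │ │
│ ╶───┬─┐ │ │ │ │
│↳ → ↓│ │ │ │ │ │
├───┐ │ │ │ ╵ │ │
│↓ ↰│↓│ │ │   │ │
│ ╷ ╵ │ │ └───┤ │
│↓│↑ ↲│ │     │ │
│ ├───┘ └─┬─┐ ╵ │
│↓│  ↱ → ↓│ │   │
│ │ ╷ ╶─┐ ╵ ├───┤
│↓│ │↑ ↰│↳ ↓│↱ ↓│
│ └─┴─╴ ├─╴ ╵ ╷ │
│↳ → → ↑│  ↳ ↑│B│
└───────┴─────┴─┘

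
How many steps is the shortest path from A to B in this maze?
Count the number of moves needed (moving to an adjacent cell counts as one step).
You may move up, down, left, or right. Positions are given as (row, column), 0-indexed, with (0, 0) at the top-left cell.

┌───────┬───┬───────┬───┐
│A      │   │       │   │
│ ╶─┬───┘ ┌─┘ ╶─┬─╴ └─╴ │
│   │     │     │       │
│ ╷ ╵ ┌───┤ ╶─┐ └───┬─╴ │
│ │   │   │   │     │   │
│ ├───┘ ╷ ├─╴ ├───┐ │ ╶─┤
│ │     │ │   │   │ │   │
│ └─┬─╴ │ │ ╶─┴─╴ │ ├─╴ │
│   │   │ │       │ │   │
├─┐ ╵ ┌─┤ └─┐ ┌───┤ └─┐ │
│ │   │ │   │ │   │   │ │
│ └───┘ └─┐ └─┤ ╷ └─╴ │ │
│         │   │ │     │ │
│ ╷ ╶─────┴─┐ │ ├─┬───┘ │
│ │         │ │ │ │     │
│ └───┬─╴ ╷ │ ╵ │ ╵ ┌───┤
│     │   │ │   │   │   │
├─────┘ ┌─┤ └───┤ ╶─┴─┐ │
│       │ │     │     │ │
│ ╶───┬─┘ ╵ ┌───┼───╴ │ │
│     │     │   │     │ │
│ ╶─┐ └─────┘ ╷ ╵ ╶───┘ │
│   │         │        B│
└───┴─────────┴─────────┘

Using BFS to find shortest path:
Start: (0, 0), End: (11, 11)
Path found:
(0,0) → (1,0) → (2,0) → (3,0) → (4,0) → (4,1) → (5,1) → (5,2) → (4,2) → (4,3) → (3,3) → (2,3) → (2,4) → (3,4) → (4,4) → (5,4) → (5,5) → (6,5) → (6,6) → (7,6) → (8,6) → (8,7) → (7,7) → (6,7) → (5,7) → (5,8) → (6,8) → (6,9) → (6,10) → (5,10) → (5,9) → (4,9) → (3,9) → (2,9) → (2,8) → (2,7) → (1,7) → (1,6) → (0,6) → (0,7) → (0,8) → (0,9) → (1,9) → (1,10) → (1,11) → (2,11) → (2,10) → (3,10) → (3,11) → (4,11) → (5,11) → (6,11) → (7,11) → (7,10) → (7,9) → (8,9) → (8,8) → (9,8) → (9,9) → (9,10) → (10,10) → (10,9) → (10,8) → (11,8) → (11,9) → (11,10) → (11,11)
Number of steps: 66

Solution:

┌───────┬───┬───────┬───┐
│A      │   │↱ → → ↓│   │
│ ╶─┬───┘ ┌─┘ ╶─┬─╴ └─╴ │
│↓  │     │  ↑ ↰│  ↳ → ↓│
│ ╷ ╵ ┌───┤ ╶─┐ └───┬─╴ │
│↓│   │↱ ↓│   │↑ ← ↰│↓ ↲│
│ ├───┘ ╷ ├─╴ ├───┐ │ ╶─┤
│↓│    ↑│↓│   │   │↑│↳ ↓│
│ └─┬─╴ │ │ ╶─┴─╴ │ ├─╴ │
│↳ ↓│↱ ↑│↓│       │↑│  ↓│
├─┐ ╵ ┌─┤ └─┐ ┌───┤ └─┐ │
│ │↳ ↑│ │↳ ↓│ │↱ ↓│↑ ↰│↓│
│ └───┘ └─┐ └─┤ ╷ └─╴ │ │
│         │↳ ↓│↑│↳ → ↑│↓│
│ ╷ ╶─────┴─┐ │ ├─┬───┘ │
│ │         │↓│↑│ │↓ ← ↲│
│ └───┬─╴ ╷ │ ╵ │ ╵ ┌───┤
│     │   │ │↳ ↑│↓ ↲│   │
├─────┘ ┌─┤ └───┤ ╶─┴─┐ │
│       │ │     │↳ → ↓│ │
│ ╶───┬─┘ ╵ ┌───┼───╴ │ │
│     │     │   │↓ ← ↲│ │
│ ╶─┐ └─────┘ ╷ ╵ ╶───┘ │
│   │         │  ↳ → → B│
└───┴─────────┴─────────┘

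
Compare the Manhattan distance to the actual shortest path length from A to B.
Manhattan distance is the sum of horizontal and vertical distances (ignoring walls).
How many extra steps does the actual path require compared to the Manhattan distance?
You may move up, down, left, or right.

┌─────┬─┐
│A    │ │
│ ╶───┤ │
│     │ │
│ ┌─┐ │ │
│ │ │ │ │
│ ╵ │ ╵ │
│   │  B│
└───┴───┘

Manhattan distance: |3 - 0| + |3 - 0| = 6
Actual path length: 6
Extra steps: 6 - 6 = 0

Solution:

┌─────┬─┐
│A    │ │
│ ╶───┤ │
│↳ → ↓│ │
│ ┌─┐ │ │
│ │ │↓│ │
│ ╵ │ ╵ │
│   │↳ B│
└───┴───┘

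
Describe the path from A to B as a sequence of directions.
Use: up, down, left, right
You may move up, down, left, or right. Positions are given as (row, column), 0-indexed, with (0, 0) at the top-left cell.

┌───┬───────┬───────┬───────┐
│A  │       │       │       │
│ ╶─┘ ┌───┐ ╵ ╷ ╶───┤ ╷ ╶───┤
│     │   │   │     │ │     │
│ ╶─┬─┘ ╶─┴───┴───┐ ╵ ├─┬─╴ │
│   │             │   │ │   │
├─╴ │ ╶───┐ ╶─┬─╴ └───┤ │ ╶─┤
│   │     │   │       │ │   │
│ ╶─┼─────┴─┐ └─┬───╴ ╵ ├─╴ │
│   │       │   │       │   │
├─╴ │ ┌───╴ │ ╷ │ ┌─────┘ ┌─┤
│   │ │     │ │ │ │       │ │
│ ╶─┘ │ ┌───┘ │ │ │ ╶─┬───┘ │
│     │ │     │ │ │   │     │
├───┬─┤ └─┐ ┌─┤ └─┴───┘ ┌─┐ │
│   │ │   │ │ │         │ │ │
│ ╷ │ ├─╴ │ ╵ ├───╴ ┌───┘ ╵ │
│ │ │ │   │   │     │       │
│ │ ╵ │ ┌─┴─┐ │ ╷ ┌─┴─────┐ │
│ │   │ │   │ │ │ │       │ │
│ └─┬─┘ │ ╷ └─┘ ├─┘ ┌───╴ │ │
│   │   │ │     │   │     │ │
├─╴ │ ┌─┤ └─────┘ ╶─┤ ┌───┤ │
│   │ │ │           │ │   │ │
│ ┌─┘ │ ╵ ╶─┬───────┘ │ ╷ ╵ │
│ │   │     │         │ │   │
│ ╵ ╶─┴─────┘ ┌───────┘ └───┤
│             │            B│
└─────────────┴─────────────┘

Finding the path and converting it to directions:
Path through cells: (0,0) → (1,0) → (2,0) → (2,1) → (3,1) → (3,0) → (4,0) → (4,1) → (5,1) → (5,0) → (6,0) → (6,1) → (6,2) → (5,2) → (4,2) → (4,3) → (4,4) → (4,5) → (5,5) → (5,4) → (5,3) → (6,3) → (7,3) → (7,4) → (8,4) → (8,3) → (9,3) → (10,3) → (10,2) → (11,2) → (12,2) → (12,1) → (13,1) → (13,2) → (13,3) → (13,4) → (13,5) → (13,6) → (12,6) → (12,7) → (12,8) → (12,9) → (12,10) → (11,10) → (10,10) → (10,11) → (10,12) → (9,12) → (9,11) → (9,10) → (9,9) → (10,9) → (10,8) → (11,8) → (11,7) → (11,6) → (11,5) → (11,4) → (10,4) → (9,4) → (9,5) → (10,5) → (10,6) → (10,7) → (9,7) → (8,7) → (8,8) → (8,9) → (7,9) → (7,10) → (7,11) → (6,11) → (6,12) → (6,13) → (7,13) → (8,13) → (9,13) → (10,13) → (11,13) → (12,13) → (12,12) → (11,12) → (11,11) → (12,11) → (13,11) → (13,12) → (13,13)
Directions: down, down, right, down, left, down, right, down, left, down, right, right, up, up, right, right, right, down, left, left, down, down, right, down, left, down, down, left, down, down, left, down, right, right, right, right, right, up, right, right, right, right, up, up, right, right, up, left, left, left, down, left, down, left, left, left, left, up, up, right, down, right, right, up, up, right, right, up, right, right, up, right, right, down, down, down, down, down, down, left, up, left, down, down, right, right

Solution:

┌───┬───────┬───────┬───────┐
│A  │       │       │       │
│ ╶─┘ ┌───┐ ╵ ╷ ╶───┤ ╷ ╶───┤
│↓    │   │   │     │ │     │
│ ╶─┬─┘ ╶─┴───┴───┐ ╵ ├─┬─╴ │
│↳ ↓│             │   │ │   │
├─╴ │ ╶───┐ ╶─┬─╴ └───┤ │ ╶─┤
│↓ ↲│     │   │       │ │   │
│ ╶─┼─────┴─┐ └─┬───╴ ╵ ├─╴ │
│↳ ↓│↱ → → ↓│   │       │   │
├─╴ │ ┌───╴ │ ╷ │ ┌─────┘ ┌─┤
│↓ ↲│↑│↓ ← ↲│ │ │ │       │ │
│ ╶─┘ │ ┌───┘ │ │ │ ╶─┬───┘ │
│↳ → ↑│↓│     │ │ │   │↱ → ↓│
├───┬─┤ └─┐ ┌─┤ └─┴───┘ ┌─┐ │
│   │ │↳ ↓│ │ │    ↱ → ↑│ │↓│
│ ╷ │ ├─╴ │ ╵ ├───╴ ┌───┘ ╵ │
│ │ │ │↓ ↲│   │↱ → ↑│      ↓│
│ │ ╵ │ ┌─┴─┐ │ ╷ ┌─┴─────┐ │
│ │   │↓│↱ ↓│ │↑│ │↓ ← ← ↰│↓│
│ └─┬─┘ │ ╷ └─┘ ├─┘ ┌───╴ │ │
│   │↓ ↲│↑│↳ → ↑│↓ ↲│↱ → ↑│↓│
├─╴ │ ┌─┤ └─────┘ ╶─┤ ┌───┤ │
│   │↓│ │↑ ← ← ← ↲  │↑│↓ ↰│↓│
│ ┌─┘ │ ╵ ╶─┬───────┘ │ ╷ ╵ │
│ │↓ ↲│     │↱ → → → ↑│↓│↑ ↲│
│ ╵ ╶─┴─────┘ ┌───────┘ └───┤
│  ↳ → → → → ↑│        ↳ → B│
└─────────────┴─────────────┘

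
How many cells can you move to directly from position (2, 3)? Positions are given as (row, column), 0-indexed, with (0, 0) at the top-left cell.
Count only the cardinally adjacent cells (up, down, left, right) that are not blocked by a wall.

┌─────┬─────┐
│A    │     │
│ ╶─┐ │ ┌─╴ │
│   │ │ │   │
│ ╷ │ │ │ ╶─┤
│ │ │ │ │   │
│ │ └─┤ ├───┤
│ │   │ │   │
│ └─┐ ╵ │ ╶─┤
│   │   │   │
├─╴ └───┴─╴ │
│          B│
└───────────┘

Checking passable neighbors of (2, 3):
Neighbors: (1, 3), (3, 3)
Count: 2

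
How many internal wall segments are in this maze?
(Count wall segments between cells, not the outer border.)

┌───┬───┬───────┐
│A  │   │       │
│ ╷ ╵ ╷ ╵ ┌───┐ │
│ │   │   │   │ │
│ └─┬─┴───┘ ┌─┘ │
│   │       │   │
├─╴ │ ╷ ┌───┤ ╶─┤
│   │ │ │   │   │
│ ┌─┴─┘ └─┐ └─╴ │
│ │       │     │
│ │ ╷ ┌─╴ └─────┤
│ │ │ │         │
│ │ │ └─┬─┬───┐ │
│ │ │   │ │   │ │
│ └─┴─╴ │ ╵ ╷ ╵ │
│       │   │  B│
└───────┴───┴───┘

Counting internal wall segments:
Total internal walls: 49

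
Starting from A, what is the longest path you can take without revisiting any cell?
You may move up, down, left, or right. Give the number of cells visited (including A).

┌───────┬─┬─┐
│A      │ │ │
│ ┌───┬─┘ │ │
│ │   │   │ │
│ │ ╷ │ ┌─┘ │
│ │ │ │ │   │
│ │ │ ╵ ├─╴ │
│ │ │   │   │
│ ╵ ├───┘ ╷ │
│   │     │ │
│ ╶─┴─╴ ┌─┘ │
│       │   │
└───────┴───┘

Finding longest simple path using DFS:
Start: (0, 0)
Longest path visits 17 cells
Path: A → down → down → down → down → right → up → up → up → right → down → down → right → up → up → right → up

Solution:

┌───────┬─┬─┐
│A      │B│ │
│ ┌───┬─┘ │ │
│↓│↱ ↓│↱ ↑│ │
│ │ ╷ │ ┌─┘ │
│↓│↑│↓│↑│   │
│ │ │ ╵ ├─╴ │
│↓│↑│↳ ↑│   │
│ ╵ ├───┘ ╷ │
│↳ ↑│     │ │
│ ╶─┴─╴ ┌─┘ │
│       │   │
└───────┴───┘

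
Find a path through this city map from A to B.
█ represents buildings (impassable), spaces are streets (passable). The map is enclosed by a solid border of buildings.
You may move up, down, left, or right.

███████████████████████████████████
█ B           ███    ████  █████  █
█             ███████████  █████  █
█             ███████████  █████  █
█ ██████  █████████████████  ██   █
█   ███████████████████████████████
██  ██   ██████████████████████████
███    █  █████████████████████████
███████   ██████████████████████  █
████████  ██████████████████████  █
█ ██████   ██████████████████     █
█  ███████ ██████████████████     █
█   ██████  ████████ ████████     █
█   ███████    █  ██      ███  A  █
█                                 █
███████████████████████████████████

Finding the shortest path from A to B:
Movement: cardinal only
Path length: 47 steps
Directions: down → left → left → left → left → left → left → left → left → left → left → left → left → left → left → left → left → left → up → left → left → left → up → left → up → up → left → up → up → up → left → up → left → left → down → left → left → left → up → up → left → left → up → up → up → up → right

Solution:

███████████████████████████████████
█↱B           ███    ████  █████  █
█↑            ███████████  █████  █
█↑            ███████████  █████  █
█↑██████  █████████████████  ██   █
█↑←↰███████████████████████████████
██ ↑██↓←↰██████████████████████████
███↑←←↲█↑↰█████████████████████████
███████  ↑██████████████████████  █
████████ ↑██████████████████████  █
█ ██████ ↑↰██████████████████     █
█  ███████↑██████████████████     █
█   ██████↑↰████████ ████████     █
█   ███████↑←←↰█  ██      ███  A  █
█             ↑←←←←←←←←←←←←←←←←↲  █
███████████████████████████████████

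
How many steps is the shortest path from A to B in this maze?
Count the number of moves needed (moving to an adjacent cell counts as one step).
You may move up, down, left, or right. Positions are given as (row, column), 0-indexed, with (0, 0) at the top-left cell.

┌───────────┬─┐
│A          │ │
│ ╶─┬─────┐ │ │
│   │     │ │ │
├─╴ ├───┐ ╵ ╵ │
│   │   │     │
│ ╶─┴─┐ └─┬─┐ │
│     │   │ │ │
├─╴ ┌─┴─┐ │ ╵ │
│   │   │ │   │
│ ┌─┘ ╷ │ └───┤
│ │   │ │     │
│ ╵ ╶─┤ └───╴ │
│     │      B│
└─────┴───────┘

Using BFS to find shortest path:
Start: (0, 0), End: (6, 6)
Path found:
(0,0) → (1,0) → (1,1) → (2,1) → (2,0) → (3,0) → (3,1) → (4,1) → (4,0) → (5,0) → (6,0) → (6,1) → (5,1) → (5,2) → (4,2) → (4,3) → (5,3) → (6,3) → (6,4) → (6,5) → (6,6)
Number of steps: 20

Solution:

┌───────────┬─┐
│A          │ │
│ ╶─┬─────┐ │ │
│↳ ↓│     │ │ │
├─╴ ├───┐ ╵ ╵ │
│↓ ↲│   │     │
│ ╶─┴─┐ └─┬─┐ │
│↳ ↓  │   │ │ │
├─╴ ┌─┴─┐ │ ╵ │
│↓ ↲│↱ ↓│ │   │
│ ┌─┘ ╷ │ └───┤
│↓│↱ ↑│↓│     │
│ ╵ ╶─┤ └───╴ │
│↳ ↑  │↳ → → B│
└─────┴───────┘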